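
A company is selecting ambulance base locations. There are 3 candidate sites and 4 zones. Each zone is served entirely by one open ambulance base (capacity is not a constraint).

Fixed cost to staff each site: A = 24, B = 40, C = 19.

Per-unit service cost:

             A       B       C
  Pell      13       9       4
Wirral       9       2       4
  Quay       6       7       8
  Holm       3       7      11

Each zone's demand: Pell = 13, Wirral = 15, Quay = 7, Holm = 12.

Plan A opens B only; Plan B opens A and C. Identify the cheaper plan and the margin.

Plan B is cheaper by 87.

Plan A: {B}: Pell→B 9·13=117, Wirral→B 2·15=30, Quay→B 7·7=49, Holm→B 7·12=84. Service 280; fixed 40; total 320.
Plan B: {A, C}: Pell→C 4·13=52, Wirral→C 4·15=60, Quay→A 6·7=42, Holm→A 3·12=36. Service 190; fixed 43; total 233.
Difference: |320 − 233| = 87.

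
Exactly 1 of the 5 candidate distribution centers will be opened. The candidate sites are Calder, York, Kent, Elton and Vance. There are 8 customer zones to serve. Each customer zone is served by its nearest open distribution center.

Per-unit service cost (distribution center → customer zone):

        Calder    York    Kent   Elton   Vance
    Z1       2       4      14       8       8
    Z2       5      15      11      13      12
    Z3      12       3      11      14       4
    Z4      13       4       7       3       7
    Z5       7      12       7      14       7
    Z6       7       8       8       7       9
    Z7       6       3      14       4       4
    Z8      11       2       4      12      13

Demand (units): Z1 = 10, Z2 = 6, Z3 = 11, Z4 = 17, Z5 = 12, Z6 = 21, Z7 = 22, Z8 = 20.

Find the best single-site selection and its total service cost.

With exactly 1 open, each customer zone uses its cheapest among the chosen.
{York}: Z1→York 4·10=40, Z2→York 15·6=90, Z3→York 3·11=33, Z4→York 4·17=68, Z5→York 12·12=144, Z6→York 8·21=168, Z7→York 3·22=66, Z8→York 2·20=40. Service cost 649.
{Vance}: service cost 936
{Calder}: service cost 986
Among all 5 size-1 choices, {York} is lowest.

Choose York only; total service cost 649.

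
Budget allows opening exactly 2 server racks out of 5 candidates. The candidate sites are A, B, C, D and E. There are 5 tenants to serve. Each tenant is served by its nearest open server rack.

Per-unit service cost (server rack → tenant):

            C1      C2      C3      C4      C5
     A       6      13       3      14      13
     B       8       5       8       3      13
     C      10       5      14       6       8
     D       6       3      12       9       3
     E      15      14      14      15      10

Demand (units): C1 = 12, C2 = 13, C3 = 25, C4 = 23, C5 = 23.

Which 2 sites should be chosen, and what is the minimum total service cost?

Choose B and D; total service cost 449.

With exactly 2 open, each tenant uses its cheapest among the chosen.
{B, D}: C1→D 6·12=72, C2→D 3·13=39, C3→B 8·25=200, C4→B 3·23=69, C5→D 3·23=69. Service cost 449.
{A, D}: service cost 462
{A, C}: service cost 534
Among all 10 size-2 choices, {B, D} is lowest.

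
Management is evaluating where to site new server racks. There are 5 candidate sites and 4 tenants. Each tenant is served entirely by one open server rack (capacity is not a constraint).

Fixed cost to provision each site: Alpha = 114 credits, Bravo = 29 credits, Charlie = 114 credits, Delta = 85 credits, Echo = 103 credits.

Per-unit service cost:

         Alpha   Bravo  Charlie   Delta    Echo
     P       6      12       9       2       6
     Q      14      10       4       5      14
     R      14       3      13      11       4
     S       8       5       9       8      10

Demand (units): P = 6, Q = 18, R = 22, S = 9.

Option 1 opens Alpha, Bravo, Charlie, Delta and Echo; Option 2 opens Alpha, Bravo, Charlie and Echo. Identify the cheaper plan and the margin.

Option 1: {Alpha, Bravo, Charlie, Delta, Echo}: P→Delta 2·6=12, Q→Charlie 4·18=72, R→Bravo 3·22=66, S→Bravo 5·9=45. Service 195; fixed 445; total 640.
Option 2: {Alpha, Bravo, Charlie, Echo}: P→Alpha 6·6=36, Q→Charlie 4·18=72, R→Bravo 3·22=66, S→Bravo 5·9=45. Service 219; fixed 360; total 579.
Difference: |640 − 579| = 61.

Option 2 is cheaper by 61.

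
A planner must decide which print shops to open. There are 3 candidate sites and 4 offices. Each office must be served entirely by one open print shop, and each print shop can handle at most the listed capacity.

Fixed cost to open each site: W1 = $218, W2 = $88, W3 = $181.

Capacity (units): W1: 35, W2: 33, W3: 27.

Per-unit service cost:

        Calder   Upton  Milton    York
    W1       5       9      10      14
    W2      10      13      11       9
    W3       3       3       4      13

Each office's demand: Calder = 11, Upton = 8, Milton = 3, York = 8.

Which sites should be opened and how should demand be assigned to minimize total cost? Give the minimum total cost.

Open {W2}: Calder→W2 10·11=110, Upton→W2 13·8=104, Milton→W2 11·3=33, York→W2 9·8=72.
Loads: W2 carries 30/33. Service 319; fixed 88; total 407.
Next best feasible plan costs 410.

Minimum total cost: 407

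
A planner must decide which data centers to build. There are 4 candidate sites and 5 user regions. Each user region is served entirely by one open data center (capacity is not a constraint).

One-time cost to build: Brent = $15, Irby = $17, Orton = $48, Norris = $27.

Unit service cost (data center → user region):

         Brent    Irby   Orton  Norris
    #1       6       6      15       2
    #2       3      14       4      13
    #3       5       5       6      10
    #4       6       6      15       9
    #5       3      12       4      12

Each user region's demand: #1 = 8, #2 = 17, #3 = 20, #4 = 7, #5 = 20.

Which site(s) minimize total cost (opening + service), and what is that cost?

For any fixed open set, each user region goes to its cheapest open site; total = fixed + service.
{Brent, Norris}: #1→Norris 2·8=16, #2→Brent 3·17=51, #3→Brent 5·20=100, #4→Brent 6·7=42, #5→Brent 3·20=60. Service 269; fixed 42; total 311.
{Brent}: #1→Brent 6·8=48, #2→Brent 3·17=51, #3→Brent 5·20=100, #4→Brent 6·7=42, #5→Brent 3·20=60. Service 301; fixed 15; total 316.
{Brent, Irby, Norris}: service 269 + fixed 59 = 328
{Brent, Irby, Orton, Norris}: service 269 + fixed 107 = 376
No other subset beats 311.

Open Brent and Norris; minimum total cost 311.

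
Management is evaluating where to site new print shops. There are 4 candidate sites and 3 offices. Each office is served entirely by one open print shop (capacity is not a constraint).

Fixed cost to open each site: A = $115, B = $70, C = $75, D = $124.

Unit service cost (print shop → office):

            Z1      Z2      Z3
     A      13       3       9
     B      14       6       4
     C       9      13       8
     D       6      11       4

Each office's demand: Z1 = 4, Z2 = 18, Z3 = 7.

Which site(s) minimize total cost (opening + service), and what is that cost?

For any fixed open set, each office goes to its cheapest open site; total = fixed + service.
{B}: Z1→B 14·4=56, Z2→B 6·18=108, Z3→B 4·7=28. Service 192; fixed 70; total 262.
{A}: Z1→A 13·4=52, Z2→A 3·18=54, Z3→A 9·7=63. Service 169; fixed 115; total 284.
{B, C}: service 172 + fixed 145 = 317
{A, B, C, D}: Z1→D 6·4=24, Z2→A 3·18=54, Z3→B 4·7=28. Service 106; fixed 384; total 490.
No other subset beats 262.

Open B only; minimum total cost 262.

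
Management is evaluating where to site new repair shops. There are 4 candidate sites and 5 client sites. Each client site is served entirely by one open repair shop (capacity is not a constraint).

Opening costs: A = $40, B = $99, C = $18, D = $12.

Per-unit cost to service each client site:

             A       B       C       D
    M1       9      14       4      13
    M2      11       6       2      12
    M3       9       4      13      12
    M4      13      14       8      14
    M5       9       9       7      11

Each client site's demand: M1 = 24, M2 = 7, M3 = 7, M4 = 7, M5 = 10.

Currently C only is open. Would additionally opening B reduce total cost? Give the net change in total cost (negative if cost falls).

No — net change +36 (cost rises by 36).

Current service cost with {C}: 327.
Adding B: each client site re-picks its cheapest; new service cost 264, saving 63.
Extra fixed cost: 99. Net change = 99 − 63 = 36.
(Totals: 345 → 381.)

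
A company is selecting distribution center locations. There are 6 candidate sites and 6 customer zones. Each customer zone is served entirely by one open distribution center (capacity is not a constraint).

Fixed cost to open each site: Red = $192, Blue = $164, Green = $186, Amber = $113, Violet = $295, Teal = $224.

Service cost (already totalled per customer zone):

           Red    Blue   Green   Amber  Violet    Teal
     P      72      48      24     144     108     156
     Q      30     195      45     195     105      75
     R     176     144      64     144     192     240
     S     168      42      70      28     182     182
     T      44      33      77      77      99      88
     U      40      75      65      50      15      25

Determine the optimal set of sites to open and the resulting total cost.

For any fixed open set, each customer zone goes to its cheapest open site; total = fixed + service.
{Green}: P→Green 24, Q→Green 45, R→Green 64, S→Green 70, T→Green 77, U→Green 65. Service 345; fixed 186; total 531.
{Green, Amber}: service 288 + fixed 299 = 587
{Blue, Green}: service 273 + fixed 350 = 623
{Red, Blue, Green, Amber, Violet, Teal}: P→Green 24, Q→Red 30, R→Green 64, S→Amber 28, T→Blue 33, U→Violet 15. Service 194; fixed 1174; total 1368.
No other subset beats 531.

Open Green only; minimum total cost 531.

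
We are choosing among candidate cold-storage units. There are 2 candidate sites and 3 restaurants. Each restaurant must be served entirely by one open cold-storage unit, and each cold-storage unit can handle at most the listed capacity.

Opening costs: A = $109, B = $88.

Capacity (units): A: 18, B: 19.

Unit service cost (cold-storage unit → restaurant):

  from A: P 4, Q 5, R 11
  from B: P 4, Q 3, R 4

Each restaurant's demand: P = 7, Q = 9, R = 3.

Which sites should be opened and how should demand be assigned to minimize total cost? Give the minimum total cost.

Minimum total cost: 155

Open {B}: P→B 4·7=28, Q→B 3·9=27, R→B 4·3=12.
Loads: B carries 19/19. Service 67; fixed 88; total 155.
Next best feasible plan costs 264.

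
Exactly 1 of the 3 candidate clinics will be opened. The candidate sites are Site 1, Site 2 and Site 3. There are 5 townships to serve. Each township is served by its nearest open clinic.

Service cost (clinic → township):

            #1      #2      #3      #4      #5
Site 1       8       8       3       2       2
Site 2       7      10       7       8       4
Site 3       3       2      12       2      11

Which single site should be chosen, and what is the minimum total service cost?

Choose Site 1 only; total service cost 23.

With exactly 1 open, each township uses its cheapest among the chosen.
{Site 1}: #1→Site 1 8, #2→Site 1 8, #3→Site 1 3, #4→Site 1 2, #5→Site 1 2. Service cost 23.
{Site 3}: service cost 30
{Site 2}: service cost 36
Among all 3 size-1 choices, {Site 1} is lowest.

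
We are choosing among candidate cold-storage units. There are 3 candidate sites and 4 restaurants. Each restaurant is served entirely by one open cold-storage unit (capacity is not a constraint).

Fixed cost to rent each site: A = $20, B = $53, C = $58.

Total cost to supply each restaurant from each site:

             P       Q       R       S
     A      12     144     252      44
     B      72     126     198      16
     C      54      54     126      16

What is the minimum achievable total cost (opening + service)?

For any fixed open set, each restaurant goes to its cheapest open site; total = fixed + service.
{A, C}: P→A 12, Q→C 54, R→C 126, S→C 16. Service 208; fixed 78; total 286.
{C}: service 250 + fixed 58 = 308
{A, B, C}: service 208 + fixed 131 = 339
{A}: service 452 + fixed 20 = 472
No other subset beats 286.

Minimum total cost: 286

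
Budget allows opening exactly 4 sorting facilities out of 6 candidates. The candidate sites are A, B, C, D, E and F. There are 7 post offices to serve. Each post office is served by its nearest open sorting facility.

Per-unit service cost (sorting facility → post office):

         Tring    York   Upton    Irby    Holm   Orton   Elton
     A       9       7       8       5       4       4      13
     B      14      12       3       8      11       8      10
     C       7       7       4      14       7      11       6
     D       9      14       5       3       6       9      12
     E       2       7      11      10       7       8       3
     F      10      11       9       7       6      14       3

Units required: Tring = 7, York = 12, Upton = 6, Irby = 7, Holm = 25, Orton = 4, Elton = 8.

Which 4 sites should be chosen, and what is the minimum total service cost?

With exactly 4 open, each post office uses its cheapest among the chosen.
{A, B, D, E}: Tring→E 2·7=14, York→A 7·12=84, Upton→B 3·6=18, Irby→D 3·7=21, Holm→A 4·25=100, Orton→A 4·4=16, Elton→E 3·8=24. Service cost 277.
{A, C, D, E}: service cost 283
{A, D, E, F}: service cost 289
Among all 15 size-4 choices, {A, B, D, E} is lowest.

Choose A, B, D and E; total service cost 277.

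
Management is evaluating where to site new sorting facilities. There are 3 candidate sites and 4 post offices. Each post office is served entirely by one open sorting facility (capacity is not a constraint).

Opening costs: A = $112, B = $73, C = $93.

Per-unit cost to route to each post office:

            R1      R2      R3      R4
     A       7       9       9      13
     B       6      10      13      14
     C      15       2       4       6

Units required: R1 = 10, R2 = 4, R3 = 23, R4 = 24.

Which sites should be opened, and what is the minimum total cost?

Open B and C; minimum total cost 470.

For any fixed open set, each post office goes to its cheapest open site; total = fixed + service.
{B, C}: R1→B 6·10=60, R2→C 2·4=8, R3→C 4·23=92, R4→C 6·24=144. Service 304; fixed 166; total 470.
{C}: service 394 + fixed 93 = 487
{A, C}: service 314 + fixed 205 = 519
{A, B, C}: service 304 + fixed 278 = 582
No other subset beats 470.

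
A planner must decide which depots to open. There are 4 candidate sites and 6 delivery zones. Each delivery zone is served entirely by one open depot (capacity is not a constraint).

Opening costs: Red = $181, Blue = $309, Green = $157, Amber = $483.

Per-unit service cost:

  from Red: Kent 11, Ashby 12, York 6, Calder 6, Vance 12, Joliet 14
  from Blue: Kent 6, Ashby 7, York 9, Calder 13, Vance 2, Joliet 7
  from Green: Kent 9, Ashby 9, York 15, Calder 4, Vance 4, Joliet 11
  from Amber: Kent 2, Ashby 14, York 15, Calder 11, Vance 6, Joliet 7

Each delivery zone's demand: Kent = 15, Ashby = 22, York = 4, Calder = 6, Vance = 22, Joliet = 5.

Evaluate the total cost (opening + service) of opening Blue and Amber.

Total cost: 1157

Each delivery zone is assigned to its cheapest site among the open ones.
{Blue, Amber}: Kent→Amber 2·15=30, Ashby→Blue 7·22=154, York→Blue 9·4=36, Calder→Amber 11·6=66, Vance→Blue 2·22=44, Joliet→Blue 7·5=35. Service 365; fixed 792; total 1157.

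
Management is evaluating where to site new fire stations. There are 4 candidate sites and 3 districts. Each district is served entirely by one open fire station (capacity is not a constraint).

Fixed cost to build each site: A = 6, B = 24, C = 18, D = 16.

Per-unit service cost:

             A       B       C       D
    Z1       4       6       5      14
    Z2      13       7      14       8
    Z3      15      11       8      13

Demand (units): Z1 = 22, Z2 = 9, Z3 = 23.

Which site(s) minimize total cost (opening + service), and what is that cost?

Open A, B and C; minimum total cost 383.

For any fixed open set, each district goes to its cheapest open site; total = fixed + service.
{A, B, C}: Z1→A 4·22=88, Z2→B 7·9=63, Z3→C 8·23=184. Service 335; fixed 48; total 383.
{A, C, D}: service 344 + fixed 40 = 384
{A, B, C, D}: service 335 + fixed 64 = 399
{A}: service 550 + fixed 6 = 556
No other subset beats 383.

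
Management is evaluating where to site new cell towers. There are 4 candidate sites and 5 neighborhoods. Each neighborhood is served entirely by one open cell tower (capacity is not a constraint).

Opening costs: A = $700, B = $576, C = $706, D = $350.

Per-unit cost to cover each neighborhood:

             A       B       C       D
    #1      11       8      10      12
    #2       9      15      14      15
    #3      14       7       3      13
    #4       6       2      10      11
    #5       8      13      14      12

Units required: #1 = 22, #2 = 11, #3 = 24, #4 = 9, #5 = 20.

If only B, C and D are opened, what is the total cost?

Each neighborhood is assigned to its cheapest site among the open ones.
{B, C, D}: #1→B 8·22=176, #2→C 14·11=154, #3→C 3·24=72, #4→B 2·9=18, #5→D 12·20=240. Service 660; fixed 1632; total 2292.

Total cost: 2292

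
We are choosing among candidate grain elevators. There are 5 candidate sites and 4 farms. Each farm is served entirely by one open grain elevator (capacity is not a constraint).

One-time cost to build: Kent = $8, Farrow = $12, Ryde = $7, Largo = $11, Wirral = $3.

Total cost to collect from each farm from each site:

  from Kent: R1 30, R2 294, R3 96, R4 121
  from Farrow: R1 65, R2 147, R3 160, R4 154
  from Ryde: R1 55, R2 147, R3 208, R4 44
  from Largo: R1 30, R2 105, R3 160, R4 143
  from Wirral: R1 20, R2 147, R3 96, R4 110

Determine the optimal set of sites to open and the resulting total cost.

For any fixed open set, each farm goes to its cheapest open site; total = fixed + service.
{Ryde, Largo, Wirral}: R1→Wirral 20, R2→Largo 105, R3→Wirral 96, R4→Ryde 44. Service 265; fixed 21; total 286.
{Kent, Ryde, Largo, Wirral}: R1→Wirral 20, R2→Largo 105, R3→Kent 96, R4→Ryde 44. Service 265; fixed 29; total 294.
{Farrow, Ryde, Largo, Wirral}: service 265 + fixed 33 = 298
{Kent, Farrow, Ryde, Largo, Wirral}: service 265 + fixed 41 = 306
No other subset beats 286.

Open Ryde, Largo and Wirral; minimum total cost 286.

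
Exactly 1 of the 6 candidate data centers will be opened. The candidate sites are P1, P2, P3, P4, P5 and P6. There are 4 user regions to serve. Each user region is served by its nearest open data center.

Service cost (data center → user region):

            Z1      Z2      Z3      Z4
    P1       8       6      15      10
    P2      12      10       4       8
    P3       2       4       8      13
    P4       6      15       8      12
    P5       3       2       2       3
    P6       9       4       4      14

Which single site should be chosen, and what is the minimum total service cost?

With exactly 1 open, each user region uses its cheapest among the chosen.
{P5}: Z1→P5 3, Z2→P5 2, Z3→P5 2, Z4→P5 3. Service cost 10.
{P3}: service cost 27
{P6}: service cost 31
Among all 6 size-1 choices, {P5} is lowest.

Choose P5 only; total service cost 10.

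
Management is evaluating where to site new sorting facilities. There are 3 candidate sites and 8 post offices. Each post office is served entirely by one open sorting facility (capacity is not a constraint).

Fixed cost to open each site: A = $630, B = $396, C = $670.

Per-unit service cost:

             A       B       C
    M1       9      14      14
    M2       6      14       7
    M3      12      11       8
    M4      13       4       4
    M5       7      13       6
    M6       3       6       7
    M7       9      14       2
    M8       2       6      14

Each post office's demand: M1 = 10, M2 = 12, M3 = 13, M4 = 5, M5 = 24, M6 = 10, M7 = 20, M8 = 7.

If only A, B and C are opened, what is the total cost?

Total cost: 2210

Each post office is assigned to its cheapest site among the open ones.
{A, B, C}: M1→A 9·10=90, M2→A 6·12=72, M3→C 8·13=104, M4→B 4·5=20, M5→C 6·24=144, M6→A 3·10=30, M7→C 2·20=40, M8→A 2·7=14. Service 514; fixed 1696; total 2210.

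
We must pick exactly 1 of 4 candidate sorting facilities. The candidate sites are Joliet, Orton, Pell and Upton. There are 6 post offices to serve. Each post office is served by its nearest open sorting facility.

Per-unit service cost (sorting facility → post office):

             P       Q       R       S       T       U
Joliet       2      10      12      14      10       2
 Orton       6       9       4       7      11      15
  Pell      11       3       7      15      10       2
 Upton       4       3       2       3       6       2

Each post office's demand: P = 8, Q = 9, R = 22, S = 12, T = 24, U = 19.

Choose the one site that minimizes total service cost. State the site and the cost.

With exactly 1 open, each post office uses its cheapest among the chosen.
{Upton}: P→Upton 4·8=32, Q→Upton 3·9=27, R→Upton 2·22=44, S→Upton 3·12=36, T→Upton 6·24=144, U→Upton 2·19=38. Service cost 321.
{Pell}: service cost 727
{Joliet}: service cost 816
Among all 4 size-1 choices, {Upton} is lowest.

Choose Upton only; total service cost 321.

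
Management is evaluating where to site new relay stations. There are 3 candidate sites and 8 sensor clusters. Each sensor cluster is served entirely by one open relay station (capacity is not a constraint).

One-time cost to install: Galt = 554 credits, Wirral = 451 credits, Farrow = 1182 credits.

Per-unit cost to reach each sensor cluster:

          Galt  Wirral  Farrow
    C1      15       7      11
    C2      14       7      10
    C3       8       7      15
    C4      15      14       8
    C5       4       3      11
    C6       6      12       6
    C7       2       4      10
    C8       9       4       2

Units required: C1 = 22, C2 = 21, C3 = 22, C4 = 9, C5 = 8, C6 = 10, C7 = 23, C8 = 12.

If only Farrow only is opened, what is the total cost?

Total cost: 2438

Each sensor cluster is assigned to its cheapest site among the open ones.
{Farrow}: C1→Farrow 11·22=242, C2→Farrow 10·21=210, C3→Farrow 15·22=330, C4→Farrow 8·9=72, C5→Farrow 11·8=88, C6→Farrow 6·10=60, C7→Farrow 10·23=230, C8→Farrow 2·12=24. Service 1256; fixed 1182; total 2438.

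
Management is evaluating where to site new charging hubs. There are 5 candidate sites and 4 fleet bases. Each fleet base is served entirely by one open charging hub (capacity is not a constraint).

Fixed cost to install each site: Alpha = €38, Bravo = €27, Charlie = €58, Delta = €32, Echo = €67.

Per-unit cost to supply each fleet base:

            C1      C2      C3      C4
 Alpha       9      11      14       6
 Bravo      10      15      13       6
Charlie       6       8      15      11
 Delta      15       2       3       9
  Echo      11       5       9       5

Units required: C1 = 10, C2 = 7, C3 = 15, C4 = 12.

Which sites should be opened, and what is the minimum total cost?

For any fixed open set, each fleet base goes to its cheapest open site; total = fixed + service.
{Bravo, Delta}: C1→Bravo 10·10=100, C2→Delta 2·7=14, C3→Delta 3·15=45, C4→Bravo 6·12=72. Service 231; fixed 59; total 290.
{Alpha, Delta}: service 221 + fixed 70 = 291
{Bravo, Charlie, Delta}: service 191 + fixed 117 = 308
{Alpha, Bravo, Charlie, Delta, Echo}: service 179 + fixed 222 = 401
No other subset beats 290.

Open Bravo and Delta; minimum total cost 290.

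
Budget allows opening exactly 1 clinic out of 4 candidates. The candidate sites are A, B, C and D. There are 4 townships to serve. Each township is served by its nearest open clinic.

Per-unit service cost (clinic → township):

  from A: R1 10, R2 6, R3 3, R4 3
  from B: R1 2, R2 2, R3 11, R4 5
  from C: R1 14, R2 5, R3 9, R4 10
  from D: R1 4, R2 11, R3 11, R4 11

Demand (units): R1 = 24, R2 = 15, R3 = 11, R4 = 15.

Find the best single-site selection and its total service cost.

With exactly 1 open, each township uses its cheapest among the chosen.
{B}: R1→B 2·24=48, R2→B 2·15=30, R3→B 11·11=121, R4→B 5·15=75. Service cost 274.
{A}: service cost 408
{D}: service cost 547
Among all 4 size-1 choices, {B} is lowest.

Choose B only; total service cost 274.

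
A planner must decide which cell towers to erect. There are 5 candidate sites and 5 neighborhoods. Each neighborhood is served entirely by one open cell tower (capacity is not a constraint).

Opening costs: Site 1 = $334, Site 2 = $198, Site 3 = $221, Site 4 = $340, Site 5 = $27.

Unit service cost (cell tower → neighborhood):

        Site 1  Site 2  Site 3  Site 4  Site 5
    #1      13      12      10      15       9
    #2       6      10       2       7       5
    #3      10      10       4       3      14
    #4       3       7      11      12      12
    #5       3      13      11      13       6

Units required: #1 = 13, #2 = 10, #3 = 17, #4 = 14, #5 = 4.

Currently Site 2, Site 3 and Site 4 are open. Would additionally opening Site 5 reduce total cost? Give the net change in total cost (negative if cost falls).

Current service cost with {Site 2, Site 3, Site 4}: 343.
Adding Site 5: each neighborhood re-picks its cheapest; new service cost 310, saving 33.
Extra fixed cost: 27. Net change = 27 − 33 = -6.
(Totals: 1102 → 1096.)

Yes — net change −6 (cost falls by 6).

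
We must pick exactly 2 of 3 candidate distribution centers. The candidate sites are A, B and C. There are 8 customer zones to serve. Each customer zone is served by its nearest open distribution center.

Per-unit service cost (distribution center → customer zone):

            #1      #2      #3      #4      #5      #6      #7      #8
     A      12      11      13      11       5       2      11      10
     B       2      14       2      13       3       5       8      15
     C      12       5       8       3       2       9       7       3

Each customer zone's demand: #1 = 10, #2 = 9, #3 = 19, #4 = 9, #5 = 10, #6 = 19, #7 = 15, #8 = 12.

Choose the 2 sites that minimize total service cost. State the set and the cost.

Choose B and C; total service cost 386.

With exactly 2 open, each customer zone uses its cheapest among the chosen.
{B, C}: #1→B 2·10=20, #2→C 5·9=45, #3→B 2·19=38, #4→C 3·9=27, #5→C 2·10=20, #6→B 5·19=95, #7→C 7·15=105, #8→C 3·12=36. Service cost 386.
{A, C}: service cost 543
{A, B}: service cost 564
Among all 3 size-2 choices, {B, C} is lowest.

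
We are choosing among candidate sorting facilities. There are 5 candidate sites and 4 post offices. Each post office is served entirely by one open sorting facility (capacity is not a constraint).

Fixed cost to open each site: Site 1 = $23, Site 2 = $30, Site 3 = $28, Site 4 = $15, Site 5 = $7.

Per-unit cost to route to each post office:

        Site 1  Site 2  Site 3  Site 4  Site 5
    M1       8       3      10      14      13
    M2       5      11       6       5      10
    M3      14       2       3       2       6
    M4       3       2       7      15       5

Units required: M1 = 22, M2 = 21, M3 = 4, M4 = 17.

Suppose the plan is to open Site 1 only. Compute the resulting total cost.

Each post office is assigned to its cheapest site among the open ones.
{Site 1}: M1→Site 1 8·22=176, M2→Site 1 5·21=105, M3→Site 1 14·4=56, M4→Site 1 3·17=51. Service 388; fixed 23; total 411.

Total cost: 411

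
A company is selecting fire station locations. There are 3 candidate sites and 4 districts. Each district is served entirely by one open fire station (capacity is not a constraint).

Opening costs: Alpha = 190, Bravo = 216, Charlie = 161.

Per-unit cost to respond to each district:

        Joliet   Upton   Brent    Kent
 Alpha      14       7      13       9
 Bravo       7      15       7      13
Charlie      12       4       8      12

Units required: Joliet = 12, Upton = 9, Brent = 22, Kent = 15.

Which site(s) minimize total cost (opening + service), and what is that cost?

For any fixed open set, each district goes to its cheapest open site; total = fixed + service.
{Charlie}: Joliet→Charlie 12·12=144, Upton→Charlie 4·9=36, Brent→Charlie 8·22=176, Kent→Charlie 12·15=180. Service 536; fixed 161; total 697.
{Bravo}: Joliet→Bravo 7·12=84, Upton→Bravo 15·9=135, Brent→Bravo 7·22=154, Kent→Bravo 13·15=195. Service 568; fixed 216; total 784.
{Bravo, Charlie}: Joliet→Bravo 7·12=84, Upton→Charlie 4·9=36, Brent→Bravo 7·22=154, Kent→Charlie 12·15=180. Service 454; fixed 377; total 831.
{Alpha, Bravo, Charlie}: Joliet→Bravo 7·12=84, Upton→Charlie 4·9=36, Brent→Bravo 7·22=154, Kent→Alpha 9·15=135. Service 409; fixed 567; total 976.
No other subset beats 697.

Open Charlie only; minimum total cost 697.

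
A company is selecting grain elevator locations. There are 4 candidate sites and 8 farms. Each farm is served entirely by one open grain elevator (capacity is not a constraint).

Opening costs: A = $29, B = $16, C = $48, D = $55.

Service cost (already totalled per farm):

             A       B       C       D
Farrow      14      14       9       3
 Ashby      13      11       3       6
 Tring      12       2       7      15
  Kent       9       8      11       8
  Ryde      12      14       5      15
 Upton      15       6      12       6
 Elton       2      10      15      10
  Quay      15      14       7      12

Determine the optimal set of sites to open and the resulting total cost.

Open B only; minimum total cost 95.

For any fixed open set, each farm goes to its cheapest open site; total = fixed + service.
{B}: Farrow→B 14, Ashby→B 11, Tring→B 2, Kent→B 8, Ryde→B 14, Upton→B 6, Elton→B 10, Quay→B 14. Service 79; fixed 16; total 95.
{A, B}: service 69 + fixed 45 = 114
{B, C}: service 50 + fixed 64 = 114
{A, B, C, D}: service 36 + fixed 148 = 184
(All 15 nonempty subsets were checked; B only is lowest.)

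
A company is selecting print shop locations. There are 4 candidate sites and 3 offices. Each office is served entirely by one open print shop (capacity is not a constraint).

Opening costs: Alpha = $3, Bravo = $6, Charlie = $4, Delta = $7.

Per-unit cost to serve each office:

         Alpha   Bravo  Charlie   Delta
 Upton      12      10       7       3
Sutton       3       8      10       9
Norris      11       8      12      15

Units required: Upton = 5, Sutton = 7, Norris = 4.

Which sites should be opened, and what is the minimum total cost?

Open Alpha, Bravo and Delta; minimum total cost 84.

For any fixed open set, each office goes to its cheapest open site; total = fixed + service.
{Alpha, Bravo, Delta}: Upton→Delta 3·5=15, Sutton→Alpha 3·7=21, Norris→Bravo 8·4=32. Service 68; fixed 16; total 84.
{Alpha, Bravo, Charlie, Delta}: service 68 + fixed 20 = 88
{Alpha, Delta}: Upton→Delta 3·5=15, Sutton→Alpha 3·7=21, Norris→Alpha 11·4=44. Service 80; fixed 10; total 90.
{Alpha}: service 125 + fixed 3 = 128
No other subset beats 84.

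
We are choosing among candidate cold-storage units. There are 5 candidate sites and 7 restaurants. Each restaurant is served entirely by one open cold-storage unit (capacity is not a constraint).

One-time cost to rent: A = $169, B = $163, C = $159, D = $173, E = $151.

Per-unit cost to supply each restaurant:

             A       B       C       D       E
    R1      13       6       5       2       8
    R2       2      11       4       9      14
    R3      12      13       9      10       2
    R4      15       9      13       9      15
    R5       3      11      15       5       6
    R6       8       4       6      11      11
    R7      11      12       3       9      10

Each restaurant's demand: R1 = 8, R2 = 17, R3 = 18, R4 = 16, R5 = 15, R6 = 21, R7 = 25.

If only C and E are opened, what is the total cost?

Each restaurant is assigned to its cheapest site among the open ones.
{C, E}: R1→C 5·8=40, R2→C 4·17=68, R3→E 2·18=36, R4→C 13·16=208, R5→E 6·15=90, R6→C 6·21=126, R7→C 3·25=75. Service 643; fixed 310; total 953.

Total cost: 953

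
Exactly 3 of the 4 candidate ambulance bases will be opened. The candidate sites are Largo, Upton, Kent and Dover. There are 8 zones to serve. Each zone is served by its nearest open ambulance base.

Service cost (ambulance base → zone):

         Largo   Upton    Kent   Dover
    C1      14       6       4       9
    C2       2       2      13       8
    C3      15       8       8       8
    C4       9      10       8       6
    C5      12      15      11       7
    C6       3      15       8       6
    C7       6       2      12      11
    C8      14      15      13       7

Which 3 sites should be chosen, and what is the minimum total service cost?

Choose Largo, Upton and Dover; total service cost 41.

With exactly 3 open, each zone uses its cheapest among the chosen.
{Largo, Upton, Dover}: C1→Upton 6, C2→Largo 2, C3→Upton 8, C4→Dover 6, C5→Dover 7, C6→Largo 3, C7→Upton 2, C8→Dover 7. Service cost 41.
{Upton, Kent, Dover}: service cost 42
{Largo, Kent, Dover}: service cost 43
Among all 4 size-3 choices, {Largo, Upton, Dover} is lowest.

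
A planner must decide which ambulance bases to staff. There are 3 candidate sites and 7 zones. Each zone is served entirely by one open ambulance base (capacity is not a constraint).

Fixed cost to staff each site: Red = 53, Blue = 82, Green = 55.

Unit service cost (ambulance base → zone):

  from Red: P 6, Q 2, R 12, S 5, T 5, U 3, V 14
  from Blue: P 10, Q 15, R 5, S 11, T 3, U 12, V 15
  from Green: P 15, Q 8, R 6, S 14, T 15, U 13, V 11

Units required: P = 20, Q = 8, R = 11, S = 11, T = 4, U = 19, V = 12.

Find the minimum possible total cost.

Minimum total cost: 574

For any fixed open set, each zone goes to its cheapest open site; total = fixed + service.
{Red, Green}: P→Red 6·20=120, Q→Red 2·8=16, R→Green 6·11=66, S→Red 5·11=55, T→Red 5·4=20, U→Red 3·19=57, V→Green 11·12=132. Service 466; fixed 108; total 574.
{Red, Blue}: P→Red 6·20=120, Q→Red 2·8=16, R→Blue 5·11=55, S→Red 5·11=55, T→Blue 3·4=12, U→Red 3·19=57, V→Red 14·12=168. Service 483; fixed 135; total 618.
{Red}: P→Red 6·20=120, Q→Red 2·8=16, R→Red 12·11=132, S→Red 5·11=55, T→Red 5·4=20, U→Red 3·19=57, V→Red 14·12=168. Service 568; fixed 53; total 621.
{Red, Blue, Green}: service 447 + fixed 190 = 637
No other subset beats 574.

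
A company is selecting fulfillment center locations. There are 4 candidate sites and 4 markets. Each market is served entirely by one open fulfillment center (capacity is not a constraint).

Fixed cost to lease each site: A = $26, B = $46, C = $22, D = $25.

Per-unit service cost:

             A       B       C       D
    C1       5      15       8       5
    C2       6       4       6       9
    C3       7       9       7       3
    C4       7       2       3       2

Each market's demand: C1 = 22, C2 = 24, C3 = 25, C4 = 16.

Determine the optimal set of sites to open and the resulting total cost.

Open B and D; minimum total cost 384.

For any fixed open set, each market goes to its cheapest open site; total = fixed + service.
{B, D}: C1→D 5·22=110, C2→B 4·24=96, C3→D 3·25=75, C4→B 2·16=32. Service 313; fixed 71; total 384.
{B, C, D}: service 313 + fixed 93 = 406
{C, D}: C1→D 5·22=110, C2→C 6·24=144, C3→D 3·25=75, C4→D 2·16=32. Service 361; fixed 47; total 408.
{A, B, C, D}: service 313 + fixed 119 = 432
No other subset beats 384.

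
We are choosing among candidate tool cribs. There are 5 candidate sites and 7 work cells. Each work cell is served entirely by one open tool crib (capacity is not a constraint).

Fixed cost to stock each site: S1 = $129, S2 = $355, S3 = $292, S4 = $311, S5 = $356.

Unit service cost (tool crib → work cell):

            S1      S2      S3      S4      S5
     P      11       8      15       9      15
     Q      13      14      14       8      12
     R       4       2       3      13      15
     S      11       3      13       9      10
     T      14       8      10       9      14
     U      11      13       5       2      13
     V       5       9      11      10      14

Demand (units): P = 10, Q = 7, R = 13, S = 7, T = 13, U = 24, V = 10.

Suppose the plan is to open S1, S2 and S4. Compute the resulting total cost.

Total cost: 1180

Each work cell is assigned to its cheapest site among the open ones.
{S1, S2, S4}: P→S2 8·10=80, Q→S4 8·7=56, R→S2 2·13=26, S→S2 3·7=21, T→S2 8·13=104, U→S4 2·24=48, V→S1 5·10=50. Service 385; fixed 795; total 1180.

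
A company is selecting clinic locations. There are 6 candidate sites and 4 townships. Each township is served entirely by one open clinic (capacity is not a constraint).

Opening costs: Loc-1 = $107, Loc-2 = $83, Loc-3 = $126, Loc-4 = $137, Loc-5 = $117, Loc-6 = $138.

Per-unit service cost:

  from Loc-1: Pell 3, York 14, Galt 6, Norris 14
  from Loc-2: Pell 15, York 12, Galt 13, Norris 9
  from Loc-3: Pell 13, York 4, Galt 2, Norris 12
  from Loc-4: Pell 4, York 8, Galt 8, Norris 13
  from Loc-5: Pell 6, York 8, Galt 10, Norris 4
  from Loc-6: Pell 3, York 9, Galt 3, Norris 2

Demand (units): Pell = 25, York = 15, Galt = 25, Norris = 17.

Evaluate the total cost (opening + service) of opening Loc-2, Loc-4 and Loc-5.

Each township is assigned to its cheapest site among the open ones.
{Loc-2, Loc-4, Loc-5}: Pell→Loc-4 4·25=100, York→Loc-4 8·15=120, Galt→Loc-4 8·25=200, Norris→Loc-5 4·17=68. Service 488; fixed 337; total 825.

Total cost: 825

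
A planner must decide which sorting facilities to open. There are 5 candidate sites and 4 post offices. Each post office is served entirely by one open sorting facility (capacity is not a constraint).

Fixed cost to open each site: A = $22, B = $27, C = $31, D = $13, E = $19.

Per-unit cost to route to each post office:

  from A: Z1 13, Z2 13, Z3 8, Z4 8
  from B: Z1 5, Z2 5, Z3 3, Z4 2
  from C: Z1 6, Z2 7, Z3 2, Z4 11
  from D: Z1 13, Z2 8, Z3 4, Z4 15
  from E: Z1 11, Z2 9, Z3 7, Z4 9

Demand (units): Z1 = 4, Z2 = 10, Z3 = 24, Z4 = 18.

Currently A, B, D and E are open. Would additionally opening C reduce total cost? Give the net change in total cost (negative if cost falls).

No — net change +7 (cost rises by 7).

Current service cost with {A, B, D, E}: 178.
Adding C: each post office re-picks its cheapest; new service cost 154, saving 24.
Extra fixed cost: 31. Net change = 31 − 24 = 7.
(Totals: 259 → 266.)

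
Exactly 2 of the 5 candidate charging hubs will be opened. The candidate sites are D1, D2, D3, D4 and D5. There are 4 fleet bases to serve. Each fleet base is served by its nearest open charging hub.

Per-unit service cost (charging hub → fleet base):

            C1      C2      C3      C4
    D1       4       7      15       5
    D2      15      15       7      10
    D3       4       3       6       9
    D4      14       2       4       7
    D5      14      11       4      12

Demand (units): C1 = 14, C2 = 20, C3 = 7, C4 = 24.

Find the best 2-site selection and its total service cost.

With exactly 2 open, each fleet base uses its cheapest among the chosen.
{D1, D4}: C1→D1 4·14=56, C2→D4 2·20=40, C3→D4 4·7=28, C4→D1 5·24=120. Service cost 244.
{D1, D3}: service cost 278
{D3, D4}: service cost 292
Among all 10 size-2 choices, {D1, D4} is lowest.

Choose D1 and D4; total service cost 244.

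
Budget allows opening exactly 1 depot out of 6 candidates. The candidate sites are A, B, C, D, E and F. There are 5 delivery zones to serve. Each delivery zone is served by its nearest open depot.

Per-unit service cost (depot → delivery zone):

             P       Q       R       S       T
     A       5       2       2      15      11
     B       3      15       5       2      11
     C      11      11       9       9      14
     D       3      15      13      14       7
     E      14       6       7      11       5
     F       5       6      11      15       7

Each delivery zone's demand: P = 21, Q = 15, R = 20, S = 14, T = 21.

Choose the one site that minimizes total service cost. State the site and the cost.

Choose A only; total service cost 616.

With exactly 1 open, each delivery zone uses its cheapest among the chosen.
{A}: P→A 5·21=105, Q→A 2·15=30, R→A 2·20=40, S→A 15·14=210, T→A 11·21=231. Service cost 616.
{B}: service cost 647
{F}: service cost 772
Among all 6 size-1 choices, {A} is lowest.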